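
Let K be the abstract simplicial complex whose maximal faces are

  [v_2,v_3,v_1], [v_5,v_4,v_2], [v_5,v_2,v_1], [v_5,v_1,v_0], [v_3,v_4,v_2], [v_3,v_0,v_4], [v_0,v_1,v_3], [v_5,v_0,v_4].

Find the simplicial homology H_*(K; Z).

Take the total order v_0 < v_1 < v_2 < v_3 < v_4 < v_5 on the vertex set. Then K (dimension 2) consists of the simplices:

  0-simplices (6): [v_0], [v_1], [v_2], [v_3], [v_4], [v_5]
  1-simplices (12): [v_0,v_1], [v_0,v_3], [v_0,v_4], [v_0,v_5], [v_1,v_2], [v_1,v_3], [v_1,v_5], [v_2,v_3], [v_2,v_4], [v_2,v_5], [v_3,v_4], [v_4,v_5]
  2-simplices (8): [v_0,v_1,v_3], [v_0,v_1,v_5], [v_0,v_3,v_4], [v_0,v_4,v_5], [v_1,v_2,v_3], [v_1,v_2,v_5], [v_2,v_3,v_4], [v_2,v_4,v_5]

so the chain groups are C_0 ≅ Z^6, C_1 ≅ Z^12, C_2 ≅ Z^8.

∂_1: C_1 → C_0 is given by ∂[p,q] = [q] − [p].
As a 6×12 matrix over Z this has rank 5, with invariant factors (1,1,1,1,1).

∂_2: C_2 → C_1 sends each 2-simplex [p,q,r] to [q,r] − [p,r] + [p,q]. For instance
  ∂[v_2,v_3,v_4] = [v_3,v_4] − [v_2,v_4] + [v_2,v_3],
  ∂[v_0,v_3,v_4] = [v_3,v_4] − [v_0,v_4] + [v_0,v_3].
As a 12×8 matrix over Z this has rank 7, with invariant factors (1,1,1,1,1,1,1).

Reading off H_k = ker ∂_k / im ∂_{k+1}:

  H_0: rank C_0 − rank ∂_1 = 6 − 5 = 1, and the invariant factors of ∂_1 are all 1, so H_0 = Z.
  H_1: rank ker ∂_1 − rank ∂_2 = (12 − 5) − 7 = 0, and the invariant factors of ∂_2 are all 1, so H_1 = 0.
  H_2: rank ker ∂_2 − rank ∂_3 = (8 − 7) − 0 = 1, and there is no ∂_3, so H_2 = Z.

As a check, the Euler characteristic is 6 − 12 + 8 = 2, which agrees with 1 − 0 + 1 = 2.
(K is a triangulation of the 2-sphere S^2.)

H_0 ≅ Z,  H_1 = 0,  H_2 ≅ Z.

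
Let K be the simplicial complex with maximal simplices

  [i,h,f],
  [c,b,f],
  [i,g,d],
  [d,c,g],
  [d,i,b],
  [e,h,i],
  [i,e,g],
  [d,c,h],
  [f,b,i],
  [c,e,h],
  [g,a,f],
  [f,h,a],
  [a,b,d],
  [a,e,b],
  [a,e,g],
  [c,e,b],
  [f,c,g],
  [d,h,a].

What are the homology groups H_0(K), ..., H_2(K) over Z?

H_0 ≅ Z,  H_1 ≅ Z^2,  H_2 ≅ Z.

Fix the vertex order a < b < c < d < e < f < g < h < i and write every simplex with vertices in increasing order. Then dim K = 2 and the simplices of K are:

  0-simplices (9): a, b, c, d, e, f, g, h, i
  1-simplices (27): ab, ad, ae, af, ag, ah, bc, bd, be, bf, bi, cd, ce, cf, cg, ch, dg, dh, di, eg, eh, ei, fg, fh, fi, gi, hi
  2-simplices (18): abd, abe, adh, aeg, afg, afh, bce, bcf, bdi, bfi, cdg, cdh, ceh, cfg, dgi, egi, ehi, fhi

so the chain groups are C_0 ≅ Z^9, C_1 ≅ Z^27, C_2 ≅ Z^18.

The boundary map ∂_1: C_1 → C_0 sends each edge [p,q] (with p < q) to q − p.
The 9×27 boundary matrix has rank 8 and Smith normal form diag(1,1,1,1,1,1,1,1).

The boundary map ∂_2: C_2 → C_1 sends each 2-simplex [p,q,r] to [q,r] − [p,r] + [p,q]. For instance
  ∂cfg = fg − cg + cf,
  ∂abe = be − ae + ab.
This gives a 27×18 integer matrix of rank 17; reducing to Smith normal form yields diagonal entries (1,1,1,1,1,1,1,1,1,1,1,1,1,1,1,1,1).

Now H_k = ker ∂_k / im ∂_{k+1}, so:

  H_0: rank C_0 − rank ∂_1 = 9 − 8 = 1, and the invariant factors of ∂_1 are all 1, so H_0 ≅ Z.
  H_1: rank ker ∂_1 − rank ∂_2 = (27 − 8) − 17 = 2, and the invariant factors of ∂_2 are all 1, so H_1 ≅ Z^2.
  H_2: rank ker ∂_2 − rank ∂_3 = (18 − 17) − 0 = 1, and there is no ∂_3, so H_2 ≅ Z.

As a check, the Euler characteristic is 9 − 27 + 18 = 0, which agrees with 1 − 2 + 1 = 0.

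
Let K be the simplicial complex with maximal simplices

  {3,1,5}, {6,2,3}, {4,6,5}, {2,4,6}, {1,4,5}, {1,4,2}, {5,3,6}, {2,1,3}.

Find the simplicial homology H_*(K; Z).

H_0 = Z,  H_1 = 0,  H_2 = Z.

We work with the vertex ordering 1 < 2 < 3 < 4 < 5 < 6. The simplices of K, each written with vertices in increasing order, are:

  0-simplices (6): [1], [2], [3], [4], [5], [6]
  1-simplices (12): [1,2], [1,3], [1,4], [1,5], [2,3], [2,4], [2,6], [3,5], [3,6], [4,5], [4,6], [5,6]
  2-simplices (8): [1,2,3], [1,2,4], [1,3,5], [1,4,5], [2,3,6], [2,4,6], [3,5,6], [4,5,6]

Hence C_0 ≅ Z^6, C_1 ≅ Z^12, C_2 ≅ Z^8.

∂_1: C_1 → C_0 maps an edge to its endpoints' difference, ∂[p,q] = q − p.
The 6×12 boundary matrix has rank 5 and Smith normal form diag(1,1,1,1,1).

The boundary map ∂_2: C_2 → C_1 acts by ∂[p,q,r] = [q,r] − [p,r] + [p,q]. For instance
  ∂[1,3,5] = [3,5] − [1,5] + [1,3],
  ∂[3,5,6] = [5,6] − [3,6] + [3,5].
The resulting 12×8 matrix has rank 7, and its Smith normal form has invariant factors (1,1,1,1,1,1,1).

Now H_k = ker ∂_k / im ∂_{k+1}, so:

  H_0: rank C_0 − rank ∂_1 = 6 − 5 = 1, and the invariant factors of ∂_1 are all 1, so H_0 ≅ Z.
  H_1: rank ker ∂_1 − rank ∂_2 = (12 − 5) − 7 = 0, and the invariant factors of ∂_2 are all 1, so H_1 ≅ 0.
  H_2: rank ker ∂_2 − rank ∂_3 = (8 − 7) − 0 = 1, and there is no ∂_3, so H_2 ≅ Z.

(K is a triangulation of the 2-sphere S^2.)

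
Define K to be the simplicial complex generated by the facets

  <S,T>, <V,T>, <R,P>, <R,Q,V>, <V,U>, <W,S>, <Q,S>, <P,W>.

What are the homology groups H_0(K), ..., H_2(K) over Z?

Take the total order P < Q < R < S < T < U < V < W on the vertex set. Then K (dimension 2) consists of the simplices:

  0-simplices (8): P, Q, R, S, T, U, V, W
  1-simplices (10): PR, PW, QR, QS, QV, RV, ST, SW, TV, UV
  2-simplices (1): QRV

giving chain groups C_0 ≅ Z^8, C_1 ≅ Z^10, C_2 ≅ Z^1.

∂_1: C_1 → C_0 is given by ∂[p,q] = [q] − [p].
As a 8×10 matrix over Z this has rank 7, with invariant factors (1,1,1,1,1,1,1).

∂_2: C_2 → C_1 maps a triangle to the signed sum of its edges. For instance
  ∂QRV = RV − QV + QR.
This gives a 10×1 integer matrix of rank 1; reducing to Smith normal form yields diagonal entries (1).

Reading off H_k = ker ∂_k / im ∂_{k+1}:

  H_0: rank C_0 − rank ∂_1 = 8 − 7 = 1, and the invariant factors of ∂_1 are all 1, so H_0 = Z.
  H_1: rank ker ∂_1 − rank ∂_2 = (10 − 7) − 1 = 2, and the invariant factors of ∂_2 are all 1, so H_1 = Z^2.
  H_2: rank ker ∂_2 − rank ∂_3 = (1 − 1) − 0 = 0, and there is no ∂_3, so H_2 = 0.

H_0 ≅ Z,  H_1 ≅ Z^2,  H_2 = 0.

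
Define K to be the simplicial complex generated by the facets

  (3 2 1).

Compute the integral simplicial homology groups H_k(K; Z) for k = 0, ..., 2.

K has 3 vertices, 3 edges, 1 triangle.
rank ∂_0 = 0, rank ∂_1 = 2 ⇒ b_0 = 3 − 0 − 2 = 1; all invariant factors of ∂_1 are 1 so no torsion. So H_0 ≅ Z.
rank ∂_1 = 2, rank ∂_2 = 1 ⇒ b_1 = 3 − 2 − 1 = 0; all invariant factors of ∂_2 are 1 so no torsion. So H_1 ≅ 0.
rank ∂_2 = 1, rank ∂_3 = 0 ⇒ b_2 = 1 − 1 − 0 = 0. So H_2 ≅ 0.

H_0 ≅ Z,  H_1 = 0,  H_2 = 0.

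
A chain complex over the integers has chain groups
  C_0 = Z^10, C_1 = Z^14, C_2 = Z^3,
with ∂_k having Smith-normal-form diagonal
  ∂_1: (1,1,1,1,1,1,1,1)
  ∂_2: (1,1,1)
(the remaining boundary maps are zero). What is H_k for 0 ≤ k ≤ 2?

H_0: b_0 = 10 − 0 − 8 = 2; torsion from ∂_1 factors > 1: none. So H_0 ≅ Z^2.
H_1: b_1 = 14 − 8 − 3 = 3; torsion from ∂_2 factors > 1: none. So H_1 ≅ Z^3.
H_2: b_2 = 3 − 3 − 0 = 0; torsion from ∂_3 factors > 1: none. So H_2 ≅ 0.

H_0 ≅ Z^2,  H_1 ≅ Z^3,  H_2 = 0.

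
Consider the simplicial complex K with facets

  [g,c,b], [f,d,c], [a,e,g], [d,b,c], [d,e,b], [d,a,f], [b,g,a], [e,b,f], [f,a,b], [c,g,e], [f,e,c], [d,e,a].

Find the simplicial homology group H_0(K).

H_0 ≅ Z.

Fix the vertex order a < b < c < d < e < f < g and write every simplex with vertices in increasing order. Then dim K = 2 and the simplices of K are:

  0-simplices (7): a, b, c, d, e, f, g
  1-simplices (18): ab, ad, ae, af, ag, bc, bd, be, bf, bg, cd, ce, cf, cg, de, df, ef, eg
  2-simplices (12): abf, abg, ade, adf, aeg, bcd, bcg, bde, bef, cdf, cef, ceg

giving chain groups C_0 ≅ Z^7, C_1 ≅ Z^18, C_2 ≅ Z^12.

Boundary ∂_1: C_1 → C_0 sends each edge [p,q] (with p < q) to q − p.
The resulting 7×18 matrix has rank 6, and its Smith normal form has invariant factors (1,1,1,1,1,1).

∂_2: C_2 → C_1 maps a triangle to the signed sum of its edges. For instance
  ∂cdf = df − cf + cd,
  ∂abg = bg − ag + ab.
The 18×12 boundary matrix has rank 12 and Smith normal form diag(1,1,1,1,1,1,1,1,1,1,1,2).

Computing H_k = (kernel of ∂_k) / (image of ∂_{k+1}):

  H_0: rank C_0 − rank ∂_1 = 7 − 6 = 1, and the invariant factors of ∂_1 are all 1, so H_0 ≅ Z.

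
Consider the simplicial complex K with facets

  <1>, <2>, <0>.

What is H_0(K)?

H_0 ≅ Z^3.

We work with the vertex ordering 0 < 1 < 2. The simplices of K, each written with vertices in increasing order, are:

  0-simplices (3): [0], [1], [2]

Hence C_0 ≅ Z^3.

From H_k ≅ ker(∂_k) / im(∂_{k+1}) we obtain:

  H_0: rank C_0 − rank ∂_1 = 3 − 0 = 3, and there is no ∂_1, so H_0 = Z^3.

(K is a triangulation of a set of 3 points.)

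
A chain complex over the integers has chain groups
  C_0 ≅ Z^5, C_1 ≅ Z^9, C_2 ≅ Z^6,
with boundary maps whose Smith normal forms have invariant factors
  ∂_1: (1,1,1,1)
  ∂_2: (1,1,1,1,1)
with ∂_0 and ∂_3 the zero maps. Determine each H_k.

H_0: b_0 = 5 − 0 − 4 = 1; torsion from ∂_1 factors > 1: none. So H_0 ≅ Z.
H_1: b_1 = 9 − 4 − 5 = 0; torsion from ∂_2 factors > 1: none. So H_1 ≅ 0.
H_2: b_2 = 6 − 5 − 0 = 1; torsion from ∂_3 factors > 1: none. So H_2 ≅ Z.

H_0 ≅ Z,  H_1 = 0,  H_2 ≅ Z.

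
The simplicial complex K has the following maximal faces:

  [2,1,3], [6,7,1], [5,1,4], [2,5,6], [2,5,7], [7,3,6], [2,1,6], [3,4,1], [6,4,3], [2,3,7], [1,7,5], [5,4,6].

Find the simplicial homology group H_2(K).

H_2 ≅ 0.

We work with the vertex ordering 1 < 2 < 3 < 4 < 5 < 6 < 7. The simplices of K, each written with vertices in increasing order, are:

  0-simplices (7): [1], [2], [3], [4], [5], [6], [7]
  1-simplices (18): [1,2], [1,3], [1,4], [1,5], [1,6], [1,7], [2,3], [2,5], [2,6], [2,7], [3,4], [3,6], [3,7], [4,5], [4,6], [5,6], [5,7], [6,7]
  2-simplices (12): [1,2,3], [1,2,6], [1,3,4], [1,4,5], [1,5,7], [1,6,7], [2,3,7], [2,5,6], [2,5,7], [3,4,6], [3,6,7], [4,5,6]

Hence C_0 ≅ Z^7, C_1 ≅ Z^18, C_2 ≅ Z^12.

Boundary ∂_1: C_1 → C_0 is given by ∂[p,q] = [q] − [p]. For instance
  ∂[1,5] = [5] − [1].
As a 7×18 matrix over Z this has rank 6, with invariant factors (1,1,1,1,1,1).

Boundary ∂_2: C_2 → C_1 maps a triangle to the signed sum of its edges. For instance
  ∂[2,5,6] = [5,6] − [2,6] + [2,5],
  ∂[2,3,7] = [3,7] − [2,7] + [2,3].
The resulting 18×12 matrix has rank 12, and its Smith normal form has invariant factors (1,1,1,1,1,1,1,1,1,1,1,2).

Reading off H_k = ker ∂_k / im ∂_{k+1}:

  H_2: rank ker ∂_2 − rank ∂_3 = (12 − 12) − 0 = 0, and there is no ∂_3, so H_2 ≅ 0.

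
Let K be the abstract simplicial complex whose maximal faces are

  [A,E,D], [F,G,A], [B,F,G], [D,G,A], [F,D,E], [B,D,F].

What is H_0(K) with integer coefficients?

H_0 = Z.

Fix the vertex order A < B < D < E < F < G and write every simplex with vertices in increasing order. Then dim K = 2 and the simplices of K are:

  0-simplices (6): A, B, D, E, F, G
  1-simplices (12): AD, AE, AF, AG, BD, BF, BG, DE, DF, DG, EF, FG
  2-simplices (6): ADE, ADG, AFG, BDF, BFG, DEF

giving chain groups C_0 ≅ Z^6, C_1 ≅ Z^12, C_2 ≅ Z^6.

The boundary map ∂_1: C_1 → C_0 sends each edge [p,q] (with p < q) to q − p.
The resulting 6×12 matrix has rank 5, and its Smith normal form has invariant factors (1,1,1,1,1).

∂_2: C_2 → C_1 acts by ∂[p,q,r] = [q,r] − [p,r] + [p,q]. For instance
  ∂ADG = DG − AG + AD,
  ∂ADE = DE − AE + AD.
This gives a 12×6 integer matrix of rank 6; reducing to Smith normal form yields diagonal entries (1,1,1,1,1,1).

Reading off H_k = ker ∂_k / im ∂_{k+1}:

  H_0: rank C_0 − rank ∂_1 = 6 − 5 = 1, and the invariant factors of ∂_1 are all 1, so H_0 = Z.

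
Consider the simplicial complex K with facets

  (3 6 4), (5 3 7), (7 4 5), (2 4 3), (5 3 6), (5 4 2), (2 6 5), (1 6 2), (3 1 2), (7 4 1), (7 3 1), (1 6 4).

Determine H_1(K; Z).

H_1 = Z/2Z.

We work with the vertex ordering 1 < 2 < 3 < 4 < 5 < 6 < 7. The simplices of K, each written with vertices in increasing order, are:

  0-simplices (7): [1], [2], [3], [4], [5], [6], [7]
  1-simplices (18): [1,2], [1,3], [1,4], [1,6], [1,7], [2,3], [2,4], [2,5], [2,6], [3,4], [3,5], [3,6], [3,7], [4,5], [4,6], [4,7], [5,6], [5,7]
  2-simplices (12): [1,2,3], [1,2,6], [1,3,7], [1,4,6], [1,4,7], [2,3,4], [2,4,5], [2,5,6], [3,4,6], [3,5,6], [3,5,7], [4,5,7]

so the chain groups are C_0 ≅ Z^7, C_1 ≅ Z^18, C_2 ≅ Z^12.

∂_1: C_1 → C_0 is given by ∂[p,q] = [q] − [p].
This gives a 7×18 integer matrix of rank 6; reducing to Smith normal form yields diagonal entries (1,1,1,1,1,1).

Boundary ∂_2: C_2 → C_1 sends each 2-simplex [p,q,r] to [q,r] − [p,r] + [p,q]. For instance
  ∂[3,5,6] = [5,6] − [3,6] + [3,5],
  ∂[1,2,3] = [2,3] − [1,3] + [1,2].
This gives a 18×12 integer matrix of rank 12; reducing to Smith normal form yields diagonal entries (1,1,1,1,1,1,1,1,1,1,1,2).

From H_k ≅ ker(∂_k) / im(∂_{k+1}) we obtain:

  H_1: rank ker ∂_1 − rank ∂_2 = (18 − 6) − 12 = 0, and ∂_2 has invariant factor 2 > 1, so H_1 = Z/2Z.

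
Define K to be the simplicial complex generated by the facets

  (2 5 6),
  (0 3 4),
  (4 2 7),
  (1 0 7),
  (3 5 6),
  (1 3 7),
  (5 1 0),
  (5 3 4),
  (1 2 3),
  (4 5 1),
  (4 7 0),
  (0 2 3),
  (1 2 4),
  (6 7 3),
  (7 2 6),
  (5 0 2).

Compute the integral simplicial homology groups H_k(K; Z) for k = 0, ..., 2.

H_0 = Z,  H_1 = Z^2,  H_2 = Z.

Fix the vertex order 0 < 1 < 2 < 3 < 4 < 5 < 6 < 7 and write every simplex with vertices in increasing order. Then dim K = 2 and the simplices of K are:

  0-simplices (8): [0], [1], [2], [3], [4], [5], [6], [7]
  1-simplices (24): (24 of them)
  2-simplices (16): [0,1,5], [0,1,7], [0,2,3], [0,2,5], [0,3,4], [0,4,7], [1,2,3], [1,2,4], [1,3,7], [1,4,5], [2,4,7], [2,5,6], [2,6,7], [3,4,5], [3,5,6], [3,6,7]

so the chain groups are C_0 ≅ Z^8, C_1 ≅ Z^24, C_2 ≅ Z^16.

∂_1: C_1 → C_0 sends each edge [p,q] (with p < q) to q − p. For instance
  ∂[3,6] = [6] − [3].
As a 8×24 matrix over Z this has rank 7, with invariant factors (1,1,1,1,1,1,1).

Boundary ∂_2: C_2 → C_1 maps a triangle to the signed sum of its edges. For instance
  ∂[1,2,4] = [2,4] − [1,4] + [1,2],
  ∂[0,2,5] = [2,5] − [0,5] + [0,2].
The resulting 24×16 matrix has rank 15, and its Smith normal form has invariant factors (1,1,1,1,1,1,1,1,1,1,1,1,1,1,1).

From H_k ≅ ker(∂_k) / im(∂_{k+1}) we obtain:

  H_0: rank C_0 − rank ∂_1 = 8 − 7 = 1, and the invariant factors of ∂_1 are all 1, so H_0 ≅ Z.
  H_1: rank ker ∂_1 − rank ∂_2 = (24 − 7) − 15 = 2, and the invariant factors of ∂_2 are all 1, so H_1 ≅ Z^2.
  H_2: rank ker ∂_2 − rank ∂_3 = (16 − 15) − 0 = 1, and there is no ∂_3, so H_2 ≅ Z.

As a check, the Euler characteristic is 8 − 24 + 16 = 0, which agrees with 1 − 2 + 1 = 0.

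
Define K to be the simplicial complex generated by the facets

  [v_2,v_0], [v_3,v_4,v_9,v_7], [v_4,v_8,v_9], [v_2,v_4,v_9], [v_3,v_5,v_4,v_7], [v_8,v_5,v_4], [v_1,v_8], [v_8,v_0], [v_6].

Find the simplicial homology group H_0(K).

H_0 ≅ Z^2.

Fix the vertex order v_0 < v_1 < v_2 < v_3 < v_4 < v_5 < v_6 < v_7 < v_8 < v_9 and write every simplex with vertices in increasing order. Then dim K = 3 and the simplices of K are:

  0-simplices (10): [v_0], [v_1], [v_2], [v_3], [v_4], [v_5], [v_6], [v_7], [v_8], [v_9]
  1-simplices (17): (17 of them)
  2-simplices (10): [v_2,v_4,v_9], [v_3,v_4,v_5], [v_3,v_4,v_7], [v_3,v_4,v_9], [v_3,v_5,v_7], [v_3,v_7,v_9], [v_4,v_5,v_7], [v_4,v_5,v_8], [v_4,v_7,v_9], [v_4,v_8,v_9]
  3-simplices (2): [v_3,v_4,v_5,v_7], [v_3,v_4,v_7,v_9]

giving chain groups C_0 ≅ Z^10, C_1 ≅ Z^17, C_2 ≅ Z^10, C_3 ≅ Z^2.

∂_1: C_1 → C_0 is given by ∂[p,q] = [q] − [p].
This gives a 10×17 integer matrix of rank 8; reducing to Smith normal form yields diagonal entries (1,1,1,1,1,1,1,1).

Boundary ∂_2: C_2 → C_1 sends each 2-simplex [p,q,r] to [q,r] − [p,r] + [p,q]. For instance
  ∂[v_4,v_5,v_7] = [v_5,v_7] − [v_4,v_7] + [v_4,v_5],
  ∂[v_3,v_4,v_7] = [v_4,v_7] − [v_3,v_7] + [v_3,v_4].
As a 17×10 matrix over Z this has rank 8, with invariant factors (1,1,1,1,1,1,1,1).

∂_3: C_3 → C_2 sends each 3-simplex σ to the alternating sum Σ_i (−1)^i (σ with its i-th vertex removed). For instance
  ∂[v_3,v_4,v_5,v_7] = [v_4,v_5,v_7] − [v_3,v_5,v_7] + [v_3,v_4,v_7] − [v_3,v_4,v_5],
  ∂[v_3,v_4,v_7,v_9] = [v_4,v_7,v_9] − [v_3,v_7,v_9] + [v_3,v_4,v_9] − [v_3,v_4,v_7].
As a 10×2 matrix over Z this has rank 2, with invariant factors (1,1).

Computing H_k = (kernel of ∂_k) / (image of ∂_{k+1}):

  H_0: rank C_0 − rank ∂_1 = 10 − 8 = 2, and the invariant factors of ∂_1 are all 1, so H_0 = Z^2.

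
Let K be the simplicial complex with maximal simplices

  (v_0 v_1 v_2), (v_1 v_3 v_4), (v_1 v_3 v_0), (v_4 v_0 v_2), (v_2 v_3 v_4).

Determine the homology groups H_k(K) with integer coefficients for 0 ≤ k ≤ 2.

We work with the vertex ordering v_0 < v_1 < v_2 < v_3 < v_4. The simplices of K, each written with vertices in increasing order, are:

  0-simplices (5): [v_0], [v_1], [v_2], [v_3], [v_4]
  1-simplices (10): [v_0,v_1], [v_0,v_2], [v_0,v_3], [v_0,v_4], [v_1,v_2], [v_1,v_3], [v_1,v_4], [v_2,v_3], [v_2,v_4], [v_3,v_4]
  2-simplices (5): [v_0,v_1,v_2], [v_0,v_1,v_3], [v_0,v_2,v_4], [v_1,v_3,v_4], [v_2,v_3,v_4]

giving chain groups C_0 ≅ Z^5, C_1 ≅ Z^10, C_2 ≅ Z^5.

The boundary map ∂_1: C_1 → C_0 is given by ∂[p,q] = [q] − [p]. For instance
  ∂[v_2,v_3] = [v_3] − [v_2].
The resulting 5×10 matrix has rank 4, and its Smith normal form has invariant factors (1,1,1,1).

Boundary ∂_2: C_2 → C_1 maps a triangle to the signed sum of its edges. For instance
  ∂[v_1,v_3,v_4] = [v_3,v_4] − [v_1,v_4] + [v_1,v_3],
  ∂[v_2,v_3,v_4] = [v_3,v_4] − [v_2,v_4] + [v_2,v_3].
This gives a 10×5 integer matrix of rank 5; reducing to Smith normal form yields diagonal entries (1,1,1,1,1).

From H_k ≅ ker(∂_k) / im(∂_{k+1}) we obtain:

  H_0: rank C_0 − rank ∂_1 = 5 − 4 = 1, and the invariant factors of ∂_1 are all 1, so H_0 = Z.
  H_1: rank ker ∂_1 − rank ∂_2 = (10 − 4) − 5 = 1, and the invariant factors of ∂_2 are all 1, so H_1 = Z.
  H_2: rank ker ∂_2 − rank ∂_3 = (5 − 5) − 0 = 0, and there is no ∂_3, so H_2 = 0.

H_0 ≅ Z,  H_1 ≅ Z,  H_2 = 0.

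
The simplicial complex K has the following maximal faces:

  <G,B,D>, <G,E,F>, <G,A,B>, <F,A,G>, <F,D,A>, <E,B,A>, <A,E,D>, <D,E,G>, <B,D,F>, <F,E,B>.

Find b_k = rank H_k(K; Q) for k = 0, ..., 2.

We work with the vertex ordering A < B < D < E < F < G. The simplices of K, each written with vertices in increasing order, are:

  0-simplices (6): A, B, D, E, F, G
  1-simplices (15): AB, AD, AE, AF, AG, BD, BE, BF, BG, DE, DF, DG, EF, EG, FG
  2-simplices (10): ABE, ABG, ADE, ADF, AFG, BDF, BDG, BEF, DEG, EFG

Hence C_0 ≅ Z^6, C_1 ≅ Z^15, C_2 ≅ Z^10.

∂_1: C_1 → C_0 is given by ∂[p,q] = [q] − [p].
As a 6×15 matrix over Z this has rank 5, with invariant factors (1,1,1,1,1).

The boundary map ∂_2: C_2 → C_1 sends each 2-simplex [p,q,r] to [q,r] − [p,r] + [p,q]. For instance
  ∂ABG = BG − AG + AB,
  ∂ABE = BE − AE + AB.
As a 15×10 matrix over Z this has rank 10, with invariant factors (1,1,1,1,1,1,1,1,1,2).

From H_k ≅ ker(∂_k) / im(∂_{k+1}) we obtain:

  H_0: rank C_0 − rank ∂_1 = 6 − 5 = 1, and the invariant factors of ∂_1 are all 1, so H_0 = Z.
  H_1: rank ker ∂_1 − rank ∂_2 = (15 − 5) − 10 = 0, and ∂_2 has invariant factor 2 > 1, so H_1 = Z/2.
  H_2: rank ker ∂_2 − rank ∂_3 = (10 − 10) − 0 = 0, and there is no ∂_3, so H_2 = 0.

(K is a triangulation of the real projective plane RP^2.)

Hence the Betti numbers are b_0 = 1, b_1 = 0, b_2 = 0.

b_0 = 1, b_1 = 0, b_2 = 0.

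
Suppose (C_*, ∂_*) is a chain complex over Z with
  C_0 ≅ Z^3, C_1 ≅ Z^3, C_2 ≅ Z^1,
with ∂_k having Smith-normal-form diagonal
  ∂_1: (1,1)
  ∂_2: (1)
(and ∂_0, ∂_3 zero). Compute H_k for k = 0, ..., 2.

H_0 ≅ Z,  H_1 = 0,  H_2 = 0.

H_0: b_0 = 3 − 0 − 2 = 1; torsion from ∂_1 factors > 1: none. So H_0 ≅ Z.
H_1: b_1 = 3 − 2 − 1 = 0; torsion from ∂_2 factors > 1: none. So H_1 ≅ 0.
H_2: b_2 = 1 − 1 − 0 = 0; torsion from ∂_3 factors > 1: none. So H_2 ≅ 0.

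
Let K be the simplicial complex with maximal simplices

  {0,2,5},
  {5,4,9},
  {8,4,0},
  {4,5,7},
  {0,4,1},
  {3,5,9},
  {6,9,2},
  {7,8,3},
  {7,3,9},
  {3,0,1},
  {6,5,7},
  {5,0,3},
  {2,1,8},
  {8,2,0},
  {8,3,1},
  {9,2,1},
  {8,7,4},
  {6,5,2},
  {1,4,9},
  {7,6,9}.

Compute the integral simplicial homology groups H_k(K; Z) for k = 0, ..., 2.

Fix the vertex order 0 < 1 < 2 < 3 < 4 < 5 < 6 < 7 < 8 < 9 and write every simplex with vertices in increasing order. Then dim K = 2 and the simplices of K are:

  0-simplices (10): [0], [1], [2], [3], [4], [5], [6], [7], [8], [9]
  1-simplices (30): (30 of them)
  2-simplices (20): (20 of them)

giving chain groups C_0 ≅ Z^10, C_1 ≅ Z^30, C_2 ≅ Z^20.

∂_1: C_1 → C_0 is given by ∂[p,q] = [q] − [p]. For instance
  ∂[0,1] = [1] − [0].
The resulting 10×30 matrix has rank 9, and its Smith normal form has invariant factors (1,1,1,1,1,1,1,1,1).

Boundary ∂_2: C_2 → C_1 acts by ∂[p,q,r] = [q,r] − [p,r] + [p,q]. For instance
  ∂[6,7,9] = [7,9] − [6,9] + [6,7],
  ∂[1,2,9] = [2,9] − [1,9] + [1,2].
The resulting 30×20 matrix has rank 20, and its Smith normal form has invariant factors (1,1,1,1,1,1,1,1,1,1,1,1,1,1,1,1,1,1,1,2).

Computing H_k = (kernel of ∂_k) / (image of ∂_{k+1}):

  H_0: rank C_0 − rank ∂_1 = 10 − 9 = 1, and the invariant factors of ∂_1 are all 1, so H_0 ≅ Z.
  H_1: rank ker ∂_1 − rank ∂_2 = (30 − 9) − 20 = 1, and ∂_2 has invariant factor 2 > 1, so H_1 ≅ Z ⊕ Z/2Z.
  H_2: rank ker ∂_2 − rank ∂_3 = (20 − 20) − 0 = 0, and there is no ∂_3, so H_2 ≅ 0.

As a check, the Euler characteristic is 10 − 30 + 20 = 0, which agrees with 1 − 1 + 0 = 0.

H_0 = Z,  H_1 = Z ⊕ Z/2Z,  H_2 = 0.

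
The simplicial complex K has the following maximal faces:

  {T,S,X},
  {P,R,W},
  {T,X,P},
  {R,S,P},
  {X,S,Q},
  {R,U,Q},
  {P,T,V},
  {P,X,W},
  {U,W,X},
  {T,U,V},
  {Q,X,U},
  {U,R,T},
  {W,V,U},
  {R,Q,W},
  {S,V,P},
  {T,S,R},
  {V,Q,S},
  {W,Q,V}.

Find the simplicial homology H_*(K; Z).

H_0 ≅ Z,  H_1 ≅ Z × Z/2,  H_2 = 0.

K has 9 vertices, 27 edges, 18 triangles.
rank ∂_0 = 0, rank ∂_1 = 8 ⇒ b_0 = 9 − 0 − 8 = 1; all invariant factors of ∂_1 are 1 so no torsion. So H_0 ≅ Z.
rank ∂_1 = 8, rank ∂_2 = 18 ⇒ b_1 = 27 − 8 − 18 = 1; ∂_2 has invariant factor(s) [2] giving torsion. So H_1 ≅ Z × Z/2.
rank ∂_2 = 18, rank ∂_3 = 0 ⇒ b_2 = 18 − 18 − 0 = 0. So H_2 ≅ 0.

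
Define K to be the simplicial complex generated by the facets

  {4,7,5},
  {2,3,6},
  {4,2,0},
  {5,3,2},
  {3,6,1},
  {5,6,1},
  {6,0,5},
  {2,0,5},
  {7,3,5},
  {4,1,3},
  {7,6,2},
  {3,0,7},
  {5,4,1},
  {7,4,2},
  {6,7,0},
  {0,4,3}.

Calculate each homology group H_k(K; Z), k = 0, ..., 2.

H_0 ≅ Z,  H_1 ≅ Z^2,  H_2 ≅ Z.

K has 8 vertices, 24 edges, 16 triangles.
rank ∂_0 = 0, rank ∂_1 = 7 ⇒ b_0 = 8 − 0 − 7 = 1; all invariant factors of ∂_1 are 1 so no torsion. So H_0 = Z.
rank ∂_1 = 7, rank ∂_2 = 15 ⇒ b_1 = 24 − 7 − 15 = 2; all invariant factors of ∂_2 are 1 so no torsion. So H_1 = Z^2.
rank ∂_2 = 15, rank ∂_3 = 0 ⇒ b_2 = 16 − 15 − 0 = 1. So H_2 = Z.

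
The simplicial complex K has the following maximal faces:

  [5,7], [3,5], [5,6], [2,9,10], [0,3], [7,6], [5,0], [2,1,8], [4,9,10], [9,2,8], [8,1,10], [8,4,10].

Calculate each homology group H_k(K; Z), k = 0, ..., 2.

H_0 = Z^2,  H_1 = Z^3,  H_2 = 0.

We work with the vertex ordering 0 < 1 < 2 < 3 < 4 < 5 < 6 < 7 < 8 < 9 < 10. The simplices of K, each written with vertices in increasing order, are:

  0-simplices (11): [0], [1], [2], [3], [4], [5], [6], [7], [8], [9], [10]
  1-simplices (18): [0,3], [0,5], [1,2], [1,8], [1,10], [2,8], [2,9], [2,10], [3,5], [4,8], [4,9], [4,10], [5,6], [5,7], [6,7], [8,9], [8,10], [9,10]
  2-simplices (6): [1,2,8], [1,8,10], [2,8,9], [2,9,10], [4,8,10], [4,9,10]

giving chain groups C_0 ≅ Z^11, C_1 ≅ Z^18, C_2 ≅ Z^6.

The boundary map ∂_1: C_1 → C_0 sends each edge [p,q] (with p < q) to q − p.
As a 11×18 matrix over Z this has rank 9, with invariant factors (1,1,1,1,1,1,1,1,1).

Boundary ∂_2: C_2 → C_1 maps a triangle to the signed sum of its edges. For instance
  ∂[2,9,10] = [9,10] − [2,10] + [2,9],
  ∂[1,8,10] = [8,10] − [1,10] + [1,8].
As a 18×6 matrix over Z this has rank 6, with invariant factors (1,1,1,1,1,1).

Computing H_k = (kernel of ∂_k) / (image of ∂_{k+1}):

  H_0: rank C_0 − rank ∂_1 = 11 − 9 = 2, and the invariant factors of ∂_1 are all 1, so H_0 ≅ Z^2.
  H_1: rank ker ∂_1 − rank ∂_2 = (18 − 9) − 6 = 3, and the invariant factors of ∂_2 are all 1, so H_1 ≅ Z^3.
  H_2: rank ker ∂_2 − rank ∂_3 = (6 − 6) − 0 = 0, and there is no ∂_3, so H_2 ≅ 0.

(K is a triangulation of the disjoint union of the cylinder S^1 x I and a wedge of 2 circles.)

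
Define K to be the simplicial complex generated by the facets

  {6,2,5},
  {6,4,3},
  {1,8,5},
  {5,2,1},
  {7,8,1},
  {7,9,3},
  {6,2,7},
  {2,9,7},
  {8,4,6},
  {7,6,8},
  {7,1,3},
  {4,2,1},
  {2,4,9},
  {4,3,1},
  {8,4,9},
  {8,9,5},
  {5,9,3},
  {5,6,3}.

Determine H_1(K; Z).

Take the total order 1 < 2 < 3 < 4 < 5 < 6 < 7 < 8 < 9 on the vertex set. Then K (dimension 2) consists of the simplices:

  0-simplices (9): [1], [2], [3], [4], [5], [6], [7], [8], [9]
  1-simplices (27): (27 of them)
  2-simplices (18): [1,2,4], [1,2,5], [1,3,4], [1,3,7], [1,5,8], [1,7,8], [2,4,9], [2,5,6], [2,6,7], [2,7,9], [3,4,6], [3,5,6], [3,5,9], [3,7,9], [4,6,8], [4,8,9], [5,8,9], [6,7,8]

so the chain groups are C_0 ≅ Z^9, C_1 ≅ Z^27, C_2 ≅ Z^18.

Boundary ∂_1: C_1 → C_0 is given by ∂[p,q] = [q] − [p]. For instance
  ∂[2,7] = [7] − [2].
As a 9×27 matrix over Z this has rank 8, with invariant factors (1,1,1,1,1,1,1,1).

Boundary ∂_2: C_2 → C_1 acts by ∂[p,q,r] = [q,r] − [p,r] + [p,q]. For instance
  ∂[2,6,7] = [6,7] − [2,7] + [2,6],
  ∂[3,7,9] = [7,9] − [3,9] + [3,7].
The 27×18 boundary matrix has rank 17 and Smith normal form diag(1,1,1,1,1,1,1,1,1,1,1,1,1,1,1,1,1).

Reading off H_k = ker ∂_k / im ∂_{k+1}:

  H_1: rank ker ∂_1 − rank ∂_2 = (27 − 8) − 17 = 2, and the invariant factors of ∂_2 are all 1, so H_1 ≅ Z^2.

H_1 ≅ Z^2.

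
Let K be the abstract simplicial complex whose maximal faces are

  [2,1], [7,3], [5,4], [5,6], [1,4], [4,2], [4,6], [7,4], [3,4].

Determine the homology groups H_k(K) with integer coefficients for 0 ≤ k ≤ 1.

We work with the vertex ordering 1 < 2 < 3 < 4 < 5 < 6 < 7. The simplices of K, each written with vertices in increasing order, are:

  0-simplices (7): [1], [2], [3], [4], [5], [6], [7]
  1-simplices (9): [1,2], [1,4], [2,4], [3,4], [3,7], [4,5], [4,6], [4,7], [5,6]

so the chain groups are C_0 ≅ Z^7, C_1 ≅ Z^9.

∂_1: C_1 → C_0 maps an edge to its endpoints' difference, ∂[p,q] = q − p. For instance
  ∂[4,5] = [5] − [4].
The resulting 7×9 matrix has rank 6, and its Smith normal form has invariant factors (1,1,1,1,1,1).

Computing H_k = (kernel of ∂_k) / (image of ∂_{k+1}):

  H_0: rank C_0 − rank ∂_1 = 7 − 6 = 1, and the invariant factors of ∂_1 are all 1, so H_0 = Z.
  H_1: rank ker ∂_1 − rank ∂_2 = (9 − 6) − 0 = 3, and there is no ∂_2, so H_1 = Z^3.

As a check, the Euler characteristic is 7 − 9 = -2, which agrees with 1 − 3 = -2.

H_0 ≅ Z,  H_1 ≅ Z^3.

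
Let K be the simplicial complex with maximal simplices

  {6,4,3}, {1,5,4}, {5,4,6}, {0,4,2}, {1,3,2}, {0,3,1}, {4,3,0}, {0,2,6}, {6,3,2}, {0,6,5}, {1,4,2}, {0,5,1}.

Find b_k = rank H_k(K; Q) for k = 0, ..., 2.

b_0 = 1, b_1 = 0, b_2 = 0.

We work with the vertex ordering 0 < 1 < 2 < 3 < 4 < 5 < 6. The simplices of K, each written with vertices in increasing order, are:

  0-simplices (7): [0], [1], [2], [3], [4], [5], [6]
  1-simplices (18): [0,1], [0,2], [0,3], [0,4], [0,5], [0,6], [1,2], [1,3], [1,4], [1,5], [2,3], [2,4], [2,6], [3,4], [3,6], [4,5], [4,6], [5,6]
  2-simplices (12): [0,1,3], [0,1,5], [0,2,4], [0,2,6], [0,3,4], [0,5,6], [1,2,3], [1,2,4], [1,4,5], [2,3,6], [3,4,6], [4,5,6]

Hence C_0 ≅ Z^7, C_1 ≅ Z^18, C_2 ≅ Z^12.

The boundary map ∂_1: C_1 → C_0 maps an edge to its endpoints' difference, ∂[p,q] = q − p.
The 7×18 boundary matrix has rank 6 and Smith normal form diag(1,1,1,1,1,1).

∂_2: C_2 → C_1 maps a triangle to the signed sum of its edges. For instance
  ∂[1,2,4] = [2,4] − [1,4] + [1,2],
  ∂[3,4,6] = [4,6] − [3,6] + [3,4].
The 18×12 boundary matrix has rank 12 and Smith normal form diag(1,1,1,1,1,1,1,1,1,1,1,2).

From H_k ≅ ker(∂_k) / im(∂_{k+1}) we obtain:

  H_0: rank C_0 − rank ∂_1 = 7 − 6 = 1, and the invariant factors of ∂_1 are all 1, so H_0 ≅ Z.
  H_1: rank ker ∂_1 − rank ∂_2 = (18 − 6) − 12 = 0, and ∂_2 has invariant factor 2 > 1, so H_1 ≅ Z/2Z.
  H_2: rank ker ∂_2 − rank ∂_3 = (12 − 12) − 0 = 0, and there is no ∂_3, so H_2 ≅ 0.

Hence the Betti numbers are b_0 = 1, b_1 = 0, b_2 = 0.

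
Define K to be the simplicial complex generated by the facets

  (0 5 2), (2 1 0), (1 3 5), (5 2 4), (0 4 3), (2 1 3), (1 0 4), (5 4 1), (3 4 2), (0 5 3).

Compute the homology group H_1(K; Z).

Order the vertices as 0 < 1 < 2 < 3 < 4 < 5. Listing each simplex with vertices in this order, K has dimension 2 with simplices:

  0-simplices (6): [0], [1], [2], [3], [4], [5]
  1-simplices (15): [0,1], [0,2], [0,3], [0,4], [0,5], [1,2], [1,3], [1,4], [1,5], [2,3], [2,4], [2,5], [3,4], [3,5], [4,5]
  2-simplices (10): [0,1,2], [0,1,4], [0,2,5], [0,3,4], [0,3,5], [1,2,3], [1,3,5], [1,4,5], [2,3,4], [2,4,5]

giving chain groups C_0 ≅ Z^6, C_1 ≅ Z^15, C_2 ≅ Z^10.

The boundary map ∂_1: C_1 → C_0 is given by ∂[p,q] = [q] − [p].
The resulting 6×15 matrix has rank 5, and its Smith normal form has invariant factors (1,1,1,1,1).

∂_2: C_2 → C_1 maps a triangle to the signed sum of its edges. For instance
  ∂[0,2,5] = [2,5] − [0,5] + [0,2],
  ∂[2,4,5] = [4,5] − [2,5] + [2,4].
This gives a 15×10 integer matrix of rank 10; reducing to Smith normal form yields diagonal entries (1,1,1,1,1,1,1,1,1,2).

Reading off H_k = ker ∂_k / im ∂_{k+1}:

  H_1: rank ker ∂_1 − rank ∂_2 = (15 − 5) − 10 = 0, and ∂_2 has invariant factor 2 > 1, so H_1 = Z_2.

H_1 ≅ Z_2.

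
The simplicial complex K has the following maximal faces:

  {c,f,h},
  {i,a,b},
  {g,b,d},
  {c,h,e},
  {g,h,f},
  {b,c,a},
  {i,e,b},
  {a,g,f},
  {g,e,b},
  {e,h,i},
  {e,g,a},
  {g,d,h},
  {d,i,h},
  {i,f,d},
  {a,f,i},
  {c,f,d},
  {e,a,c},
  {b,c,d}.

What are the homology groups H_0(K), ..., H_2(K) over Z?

H_0 = Z,  H_1 = Z ⊕ Z/2,  H_2 = 0.

Fix the vertex order a < b < c < d < e < f < g < h < i and write every simplex with vertices in increasing order. Then dim K = 2 and the simplices of K are:

  0-simplices (9): a, b, c, d, e, f, g, h, i
  1-simplices (27): ab, ac, ae, af, ag, ai, bc, bd, be, bg, bi, cd, ce, cf, ch, df, dg, dh, di, eg, eh, ei, fg, fh, fi, gh, hi
  2-simplices (18): abc, abi, ace, aeg, afg, afi, bcd, bdg, beg, bei, cdf, ceh, cfh, dfi, dgh, dhi, ehi, fgh

so the chain groups are C_0 ≅ Z^9, C_1 ≅ Z^27, C_2 ≅ Z^18.

∂_1: C_1 → C_0 sends each edge [p,q] (with p < q) to q − p.
As a 9×27 matrix over Z this has rank 8, with invariant factors (1,1,1,1,1,1,1,1).

The boundary map ∂_2: C_2 → C_1 acts by ∂[p,q,r] = [q,r] − [p,r] + [p,q]. For instance
  ∂ceh = eh − ch + ce,
  ∂abc = bc − ac + ab.
The resulting 27×18 matrix has rank 18, and its Smith normal form has invariant factors (1,1,1,1,1,1,1,1,1,1,1,1,1,1,1,1,1,2).

Computing H_k = (kernel of ∂_k) / (image of ∂_{k+1}):

  H_0: rank C_0 − rank ∂_1 = 9 − 8 = 1, and the invariant factors of ∂_1 are all 1, so H_0 = Z.
  H_1: rank ker ∂_1 − rank ∂_2 = (27 − 8) − 18 = 1, and ∂_2 has invariant factor 2 > 1, so H_1 = Z ⊕ Z/2.
  H_2: rank ker ∂_2 − rank ∂_3 = (18 − 18) − 0 = 0, and there is no ∂_3, so H_2 = 0.

(K is a triangulation of the Klein bottle.)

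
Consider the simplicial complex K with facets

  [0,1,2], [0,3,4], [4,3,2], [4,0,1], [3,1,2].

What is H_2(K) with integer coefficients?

H_2 = 0.

Order the vertices as 0 < 1 < 2 < 3 < 4. Listing each simplex with vertices in this order, K has dimension 2 with simplices:

  0-simplices (5): [0], [1], [2], [3], [4]
  1-simplices (10): [0,1], [0,2], [0,3], [0,4], [1,2], [1,3], [1,4], [2,3], [2,4], [3,4]
  2-simplices (5): [0,1,2], [0,1,4], [0,3,4], [1,2,3], [2,3,4]

Hence C_0 ≅ Z^5, C_1 ≅ Z^10, C_2 ≅ Z^5.

The boundary map ∂_1: C_1 → C_0 sends each edge [p,q] (with p < q) to q − p.
As a 5×10 matrix over Z this has rank 4, with invariant factors (1,1,1,1).

Boundary ∂_2: C_2 → C_1 sends each 2-simplex [p,q,r] to [q,r] − [p,r] + [p,q]. For instance
  ∂[1,2,3] = [2,3] − [1,3] + [1,2],
  ∂[2,3,4] = [3,4] − [2,4] + [2,3].
The resulting 10×5 matrix has rank 5, and its Smith normal form has invariant factors (1,1,1,1,1).

From H_k ≅ ker(∂_k) / im(∂_{k+1}) we obtain:

  H_2: rank ker ∂_2 − rank ∂_3 = (5 − 5) − 0 = 0, and there is no ∂_3, so H_2 ≅ 0.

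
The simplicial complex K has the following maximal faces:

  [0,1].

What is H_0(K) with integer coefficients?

Order the vertices as 0 < 1. Listing each simplex with vertices in this order, K has dimension 1 with simplices:

  0-simplices (2): [0], [1]
  1-simplices (1): [0,1]

Hence C_0 ≅ Z^2, C_1 ≅ Z^1.

The boundary map ∂_1: C_1 → C_0 is given by ∂[p,q] = [q] − [p]. For instance
  ∂[0,1] = [1] − [0].
The 2×1 boundary matrix has rank 1 and Smith normal form diag(1).

Now H_k = ker ∂_k / im ∂_{k+1}, so:

  H_0: rank C_0 − rank ∂_1 = 2 − 1 = 1, and the invariant factors of ∂_1 are all 1, so H_0 = Z.

H_0 ≅ Z.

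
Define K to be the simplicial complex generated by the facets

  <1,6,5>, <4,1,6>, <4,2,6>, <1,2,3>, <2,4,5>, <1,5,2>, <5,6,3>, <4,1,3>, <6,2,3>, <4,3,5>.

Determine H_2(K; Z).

H_2 ≅ 0.

Fix the vertex order 1 < 2 < 3 < 4 < 5 < 6 and write every simplex with vertices in increasing order. Then dim K = 2 and the simplices of K are:

  0-simplices (6): [1], [2], [3], [4], [5], [6]
  1-simplices (15): [1,2], [1,3], [1,4], [1,5], [1,6], [2,3], [2,4], [2,5], [2,6], [3,4], [3,5], [3,6], [4,5], [4,6], [5,6]
  2-simplices (10): [1,2,3], [1,2,5], [1,3,4], [1,4,6], [1,5,6], [2,3,6], [2,4,5], [2,4,6], [3,4,5], [3,5,6]

giving chain groups C_0 ≅ Z^6, C_1 ≅ Z^15, C_2 ≅ Z^10.

Boundary ∂_1: C_1 → C_0 is given by ∂[p,q] = [q] − [p].
The resulting 6×15 matrix has rank 5, and its Smith normal form has invariant factors (1,1,1,1,1).

∂_2: C_2 → C_1 maps a triangle to the signed sum of its edges. For instance
  ∂[1,2,5] = [2,5] − [1,5] + [1,2],
  ∂[2,3,6] = [3,6] − [2,6] + [2,3].
The 15×10 boundary matrix has rank 10 and Smith normal form diag(1,1,1,1,1,1,1,1,1,2).

Computing H_k = (kernel of ∂_k) / (image of ∂_{k+1}):

  H_2: rank ker ∂_2 − rank ∂_3 = (10 − 10) − 0 = 0, and there is no ∂_3, so H_2 = 0.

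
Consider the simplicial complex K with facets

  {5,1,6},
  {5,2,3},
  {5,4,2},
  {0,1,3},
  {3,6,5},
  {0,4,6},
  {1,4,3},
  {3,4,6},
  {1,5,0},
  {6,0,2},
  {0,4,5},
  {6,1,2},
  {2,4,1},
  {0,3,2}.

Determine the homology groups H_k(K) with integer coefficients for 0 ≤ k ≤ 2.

H_0 ≅ Z,  H_1 ≅ Z^2,  H_2 ≅ Z.

Order the vertices as 0 < 1 < 2 < 3 < 4 < 5 < 6. Listing each simplex with vertices in this order, K has dimension 2 with simplices:

  0-simplices (7): [0], [1], [2], [3], [4], [5], [6]
  1-simplices (21): [0,1], [0,2], [0,3], [0,4], [0,5], [0,6], [1,2], [1,3], [1,4], [1,5], [1,6], [2,3], [2,4], [2,5], [2,6], [3,4], [3,5], [3,6], [4,5], [4,6], [5,6]
  2-simplices (14): [0,1,3], [0,1,5], [0,2,3], [0,2,6], [0,4,5], [0,4,6], [1,2,4], [1,2,6], [1,3,4], [1,5,6], [2,3,5], [2,4,5], [3,4,6], [3,5,6]

Hence C_0 ≅ Z^7, C_1 ≅ Z^21, C_2 ≅ Z^14.

The boundary map ∂_1: C_1 → C_0 is given by ∂[p,q] = [q] − [p]. For instance
  ∂[2,4] = [4] − [2].
The 7×21 boundary matrix has rank 6 and Smith normal form diag(1,1,1,1,1,1).

The boundary map ∂_2: C_2 → C_1 maps a triangle to the signed sum of its edges. For instance
  ∂[0,1,3] = [1,3] − [0,3] + [0,1],
  ∂[0,2,6] = [2,6] − [0,6] + [0,2].
As a 21×14 matrix over Z this has rank 13, with invariant factors (1,1,1,1,1,1,1,1,1,1,1,1,1).

Computing H_k = (kernel of ∂_k) / (image of ∂_{k+1}):

  H_0: rank C_0 − rank ∂_1 = 7 − 6 = 1, and the invariant factors of ∂_1 are all 1, so H_0 ≅ Z.
  H_1: rank ker ∂_1 − rank ∂_2 = (21 − 6) − 13 = 2, and the invariant factors of ∂_2 are all 1, so H_1 ≅ Z^2.
  H_2: rank ker ∂_2 − rank ∂_3 = (14 − 13) − 0 = 1, and there is no ∂_3, so H_2 ≅ Z.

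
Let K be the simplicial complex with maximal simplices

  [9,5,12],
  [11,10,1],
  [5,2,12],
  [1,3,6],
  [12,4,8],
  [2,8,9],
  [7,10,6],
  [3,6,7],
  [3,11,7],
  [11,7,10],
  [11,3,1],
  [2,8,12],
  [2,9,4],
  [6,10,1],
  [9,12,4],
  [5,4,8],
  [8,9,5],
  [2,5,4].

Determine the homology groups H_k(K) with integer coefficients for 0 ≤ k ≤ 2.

H_0 = Z^2,  H_1 = Z_2,  H_2 = Z.

Order the vertices as 1 < 2 < 3 < 4 < 5 < 6 < 7 < 8 < 9 < 10 < 11 < 12. Listing each simplex with vertices in this order, K has dimension 2 with simplices:

  0-simplices (12): [1], [2], [3], [4], [5], [6], [7], [8], [9], [10], [11], [12]
  1-simplices (27): (27 of them)
  2-simplices (18): (18 of them)

Hence C_0 ≅ Z^12, C_1 ≅ Z^27, C_2 ≅ Z^18.

The boundary map ∂_1: C_1 → C_0 sends each edge [p,q] (with p < q) to q − p.
The resulting 12×27 matrix has rank 10, and its Smith normal form has invariant factors (1,1,1,1,1,1,1,1,1,1).

The boundary map ∂_2: C_2 → C_1 sends each 2-simplex [p,q,r] to [q,r] − [p,r] + [p,q]. For instance
  ∂[2,4,5] = [4,5] − [2,5] + [2,4],
  ∂[1,6,10] = [6,10] − [1,10] + [1,6].
The resulting 27×18 matrix has rank 17, and its Smith normal form has invariant factors (1,1,1,1,1,1,1,1,1,1,1,1,1,1,1,1,2).

Reading off H_k = ker ∂_k / im ∂_{k+1}:

  H_0: rank C_0 − rank ∂_1 = 12 − 10 = 2, and the invariant factors of ∂_1 are all 1, so H_0 = Z^2.
  H_1: rank ker ∂_1 − rank ∂_2 = (27 − 10) − 17 = 0, and ∂_2 has invariant factor 2 > 1, so H_1 = Z_2.
  H_2: rank ker ∂_2 − rank ∂_3 = (18 − 17) − 0 = 1, and there is no ∂_3, so H_2 = Z.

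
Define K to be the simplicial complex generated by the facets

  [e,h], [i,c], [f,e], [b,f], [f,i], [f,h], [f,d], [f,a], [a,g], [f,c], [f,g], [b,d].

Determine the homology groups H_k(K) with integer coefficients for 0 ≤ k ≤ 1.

We work with the vertex ordering a < b < c < d < e < f < g < h < i. The simplices of K, each written with vertices in increasing order, are:

  0-simplices (9): a, b, c, d, e, f, g, h, i
  1-simplices (12): af, ag, bd, bf, cf, ci, df, ef, eh, fg, fh, fi

Hence C_0 ≅ Z^9, C_1 ≅ Z^12.

The boundary map ∂_1: C_1 → C_0 sends each edge [p,q] (with p < q) to q − p. For instance
  ∂ci = i − c.
As a 9×12 matrix over Z this has rank 8, with invariant factors (1,1,1,1,1,1,1,1).

From H_k ≅ ker(∂_k) / im(∂_{k+1}) we obtain:

  H_0: rank C_0 − rank ∂_1 = 9 − 8 = 1, and the invariant factors of ∂_1 are all 1, so H_0 = Z.
  H_1: rank ker ∂_1 − rank ∂_2 = (12 − 8) − 0 = 4, and there is no ∂_2, so H_1 = Z^4.

As a check, the Euler characteristic is 9 − 12 = -3, which agrees with 1 − 4 = -3.

H_0 ≅ Z,  H_1 ≅ Z^4.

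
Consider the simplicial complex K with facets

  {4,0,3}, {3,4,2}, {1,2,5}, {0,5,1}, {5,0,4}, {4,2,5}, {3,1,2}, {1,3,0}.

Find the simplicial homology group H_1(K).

H_1 = 0.

We work with the vertex ordering 0 < 1 < 2 < 3 < 4 < 5. The simplices of K, each written with vertices in increasing order, are:

  0-simplices (6): [0], [1], [2], [3], [4], [5]
  1-simplices (12): [0,1], [0,3], [0,4], [0,5], [1,2], [1,3], [1,5], [2,3], [2,4], [2,5], [3,4], [4,5]
  2-simplices (8): [0,1,3], [0,1,5], [0,3,4], [0,4,5], [1,2,3], [1,2,5], [2,3,4], [2,4,5]

giving chain groups C_0 ≅ Z^6, C_1 ≅ Z^12, C_2 ≅ Z^8.

∂_1: C_1 → C_0 maps an edge to its endpoints' difference, ∂[p,q] = q − p. For instance
  ∂[0,5] = [5] − [0].
The 6×12 boundary matrix has rank 5 and Smith normal form diag(1,1,1,1,1).

Boundary ∂_2: C_2 → C_1 acts by ∂[p,q,r] = [q,r] − [p,r] + [p,q]. For instance
  ∂[0,4,5] = [4,5] − [0,5] + [0,4],
  ∂[2,3,4] = [3,4] − [2,4] + [2,3].
The resulting 12×8 matrix has rank 7, and its Smith normal form has invariant factors (1,1,1,1,1,1,1).

Now H_k = ker ∂_k / im ∂_{k+1}, so:

  H_1: rank ker ∂_1 − rank ∂_2 = (12 − 5) − 7 = 0, and the invariant factors of ∂_2 are all 1, so H_1 = 0.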